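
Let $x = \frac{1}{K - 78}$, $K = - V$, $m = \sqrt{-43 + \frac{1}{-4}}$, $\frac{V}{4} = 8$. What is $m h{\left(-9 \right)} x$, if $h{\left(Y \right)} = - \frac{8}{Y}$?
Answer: $- \frac{2 i \sqrt{173}}{495} \approx - 0.053143 i$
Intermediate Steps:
$V = 32$ ($V = 4 \cdot 8 = 32$)
$m = \frac{i \sqrt{173}}{2}$ ($m = \sqrt{-43 - \frac{1}{4}} = \sqrt{- \frac{173}{4}} = \frac{i \sqrt{173}}{2} \approx 6.5765 i$)
$K = -32$ ($K = \left(-1\right) 32 = -32$)
$x = - \frac{1}{110}$ ($x = \frac{1}{-32 - 78} = \frac{1}{-110} = - \frac{1}{110} \approx -0.0090909$)
$m h{\left(-9 \right)} x = \frac{i \sqrt{173}}{2} \left(- \frac{8}{-9}\right) \left(- \frac{1}{110}\right) = \frac{i \sqrt{173}}{2} \left(\left(-8\right) \left(- \frac{1}{9}\right)\right) \left(- \frac{1}{110}\right) = \frac{i \sqrt{173}}{2} \cdot \frac{8}{9} \left(- \frac{1}{110}\right) = \frac{4 i \sqrt{173}}{9} \left(- \frac{1}{110}\right) = - \frac{2 i \sqrt{173}}{495}$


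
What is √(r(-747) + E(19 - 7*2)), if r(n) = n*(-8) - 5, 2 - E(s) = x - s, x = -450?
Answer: 2*√1607 ≈ 80.175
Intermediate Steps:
E(s) = 452 + s (E(s) = 2 - (-450 - s) = 2 + (450 + s) = 452 + s)
r(n) = -5 - 8*n (r(n) = -8*n - 5 = -5 - 8*n)
√(r(-747) + E(19 - 7*2)) = √((-5 - 8*(-747)) + (452 + (19 - 7*2))) = √((-5 + 5976) + (452 + (19 - 14))) = √(5971 + (452 + 5)) = √(5971 + 457) = √6428 = 2*√1607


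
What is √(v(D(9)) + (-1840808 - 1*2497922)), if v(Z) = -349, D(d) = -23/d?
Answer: I*√4339079 ≈ 2083.0*I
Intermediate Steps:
√(v(D(9)) + (-1840808 - 1*2497922)) = √(-349 + (-1840808 - 1*2497922)) = √(-349 + (-1840808 - 2497922)) = √(-349 - 4338730) = √(-4339079) = I*√4339079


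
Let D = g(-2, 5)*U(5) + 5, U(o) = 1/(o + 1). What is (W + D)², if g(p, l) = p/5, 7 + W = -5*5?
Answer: 164836/225 ≈ 732.60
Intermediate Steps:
W = -32 (W = -7 - 5*5 = -7 - 25 = -32)
g(p, l) = p/5 (g(p, l) = p*(⅕) = p/5)
U(o) = 1/(1 + o)
D = 74/15 (D = ((⅕)*(-2))/(1 + 5) + 5 = -⅖/6 + 5 = -⅖*⅙ + 5 = -1/15 + 5 = 74/15 ≈ 4.9333)
(W + D)² = (-32 + 74/15)² = (-406/15)² = 164836/225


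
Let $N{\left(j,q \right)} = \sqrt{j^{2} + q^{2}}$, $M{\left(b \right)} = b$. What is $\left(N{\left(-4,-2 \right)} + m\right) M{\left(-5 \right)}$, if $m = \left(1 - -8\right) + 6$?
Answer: $-75 - 10 \sqrt{5} \approx -97.361$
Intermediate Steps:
$m = 15$ ($m = \left(1 + 8\right) + 6 = 9 + 6 = 15$)
$\left(N{\left(-4,-2 \right)} + m\right) M{\left(-5 \right)} = \left(\sqrt{\left(-4\right)^{2} + \left(-2\right)^{2}} + 15\right) \left(-5\right) = \left(\sqrt{16 + 4} + 15\right) \left(-5\right) = \left(\sqrt{20} + 15\right) \left(-5\right) = \left(2 \sqrt{5} + 15\right) \left(-5\right) = \left(15 + 2 \sqrt{5}\right) \left(-5\right) = -75 - 10 \sqrt{5}$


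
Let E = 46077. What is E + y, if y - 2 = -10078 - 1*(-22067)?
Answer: 58068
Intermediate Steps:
y = 11991 (y = 2 + (-10078 - 1*(-22067)) = 2 + (-10078 + 22067) = 2 + 11989 = 11991)
E + y = 46077 + 11991 = 58068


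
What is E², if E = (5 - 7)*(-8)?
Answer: 256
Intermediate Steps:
E = 16 (E = -2*(-8) = 16)
E² = 16² = 256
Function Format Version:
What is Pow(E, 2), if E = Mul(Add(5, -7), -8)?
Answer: 256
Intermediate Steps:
E = 16 (E = Mul(-2, -8) = 16)
Pow(E, 2) = Pow(16, 2) = 256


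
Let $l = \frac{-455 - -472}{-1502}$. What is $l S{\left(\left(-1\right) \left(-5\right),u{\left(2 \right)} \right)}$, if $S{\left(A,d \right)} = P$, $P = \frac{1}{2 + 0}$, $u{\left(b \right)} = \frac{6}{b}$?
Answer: $- \frac{17}{3004} \approx -0.0056591$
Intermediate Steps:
$P = \frac{1}{2} \approx 0.5$
$S{\left(A,d \right)} = \frac{1}{2}$
$l = - \frac{17}{1502}$ ($l = \left(-455 + 472\right) \left(- \frac{1}{1502}\right) = 17 \left(- \frac{1}{1502}\right) = - \frac{17}{1502} \approx -0.011318$)
$l S{\left(\left(-1\right) \left(-5\right),u{\left(2 \right)} \right)} = \left(- \frac{17}{1502}\right) \frac{1}{2} = - \frac{17}{3004}$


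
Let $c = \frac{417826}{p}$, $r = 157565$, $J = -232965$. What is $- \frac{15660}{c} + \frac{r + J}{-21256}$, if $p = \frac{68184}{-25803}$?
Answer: $\frac{5802750859235}{1591419638147} \approx 3.6463$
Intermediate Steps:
$p = - \frac{7576}{2867}$ ($p = 68184 \left(- \frac{1}{25803}\right) = - \frac{7576}{2867} \approx -2.6425$)
$c = - \frac{598953571}{3788}$ ($c = \frac{417826}{- \frac{7576}{2867}} = 417826 \left(- \frac{2867}{7576}\right) = - \frac{598953571}{3788} \approx -1.5812 \cdot 10^{5}$)
$- \frac{15660}{c} + \frac{r + J}{-21256} = - \frac{15660}{- \frac{598953571}{3788}} + \frac{157565 - 232965}{-21256} = \left(-15660\right) \left(- \frac{3788}{598953571}\right) - - \frac{9425}{2657} = \frac{59320080}{598953571} + \frac{9425}{2657} = \frac{5802750859235}{1591419638147}$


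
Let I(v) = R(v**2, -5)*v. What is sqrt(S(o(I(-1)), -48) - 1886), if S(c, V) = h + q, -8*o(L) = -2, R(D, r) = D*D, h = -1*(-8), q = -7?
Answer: I*sqrt(1885) ≈ 43.417*I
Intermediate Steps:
h = 8
R(D, r) = D**2
I(v) = v**5 (I(v) = (v**2)**2*v = v**4*v = v**5)
o(L) = 1/4 (o(L) = -1/8*(-2) = 1/4)
S(c, V) = 1 (S(c, V) = 8 - 7 = 1)
sqrt(S(o(I(-1)), -48) - 1886) = sqrt(1 - 1886) = sqrt(-1885) = I*sqrt(1885)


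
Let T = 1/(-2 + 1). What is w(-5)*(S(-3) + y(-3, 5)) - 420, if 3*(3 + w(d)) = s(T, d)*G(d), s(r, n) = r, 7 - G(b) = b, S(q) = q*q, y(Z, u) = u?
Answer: -518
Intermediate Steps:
T = -1 (T = 1/(-1) = -1)
S(q) = q²
G(b) = 7 - b
w(d) = -16/3 + d/3 (w(d) = -3 + (-(7 - d))/3 = -3 + (-7 + d)/3 = -3 + (-7/3 + d/3) = -16/3 + d/3)
w(-5)*(S(-3) + y(-3, 5)) - 420 = (-16/3 + (⅓)*(-5))*((-3)² + 5) - 420 = (-16/3 - 5/3)*(9 + 5) - 420 = -7*14 - 420 = -98 - 420 = -518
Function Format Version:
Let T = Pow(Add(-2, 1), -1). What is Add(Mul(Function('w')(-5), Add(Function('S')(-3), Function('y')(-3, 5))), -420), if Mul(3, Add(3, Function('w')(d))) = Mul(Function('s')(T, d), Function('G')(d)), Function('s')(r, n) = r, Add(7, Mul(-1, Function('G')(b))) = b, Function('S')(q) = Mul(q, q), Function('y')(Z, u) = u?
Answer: -518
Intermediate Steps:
T = -1 (T = Pow(-1, -1) = -1)
Function('S')(q) = Pow(q, 2)
Function('G')(b) = Add(7, Mul(-1, b))
Function('w')(d) = Add(Rational(-16, 3), Mul(Rational(1, 3), d)) (Function('w')(d) = Add(-3, Mul(Rational(1, 3), Mul(-1, Add(7, Mul(-1, d))))) = Add(-3, Mul(Rational(1, 3), Add(-7, d))) = Add(-3, Add(Rational(-7, 3), Mul(Rational(1, 3), d))) = Add(Rational(-16, 3), Mul(Rational(1, 3), d)))
Add(Mul(Function('w')(-5), Add(Function('S')(-3), Function('y')(-3, 5))), -420) = Add(Mul(Add(Rational(-16, 3), Mul(Rational(1, 3), -5)), Add(Pow(-3, 2), 5)), -420) = Add(Mul(Add(Rational(-16, 3), Rational(-5, 3)), Add(9, 5)), -420) = Add(Mul(-7, 14), -420) = Add(-98, -420) = -518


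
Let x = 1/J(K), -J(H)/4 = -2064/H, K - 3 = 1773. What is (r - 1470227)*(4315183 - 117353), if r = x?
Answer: -530771540977405/86 ≈ -6.1718e+12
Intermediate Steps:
K = 1776 (K = 3 + 1773 = 1776)
J(H) = 8256/H (J(H) = -(-8256)/H = 8256/H)
x = 37/172 (x = 1/(8256/1776) = 1/(8256*(1/1776)) = 1/(172/37) = 37/172 ≈ 0.21512)
r = 37/172 ≈ 0.21512
(r - 1470227)*(4315183 - 117353) = (37/172 - 1470227)*(4315183 - 117353) = -252879007/172*4197830 = -530771540977405/86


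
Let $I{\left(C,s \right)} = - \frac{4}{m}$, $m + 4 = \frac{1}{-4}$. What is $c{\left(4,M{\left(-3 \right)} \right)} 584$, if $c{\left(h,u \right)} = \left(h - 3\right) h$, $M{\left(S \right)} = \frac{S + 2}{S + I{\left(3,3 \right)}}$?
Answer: $2336$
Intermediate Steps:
$m = - \frac{17}{4}$ ($m = -4 + \frac{1}{-4} = -4 - \frac{1}{4} = - \frac{17}{4} \approx -4.25$)
$I{\left(C,s \right)} = \frac{16}{17}$ ($I{\left(C,s \right)} = - \frac{4}{- \frac{17}{4}} = \left(-4\right) \left(- \frac{4}{17}\right) = \frac{16}{17}$)
$M{\left(S \right)} = \frac{2 + S}{\frac{16}{17} + S}$ ($M{\left(S \right)} = \frac{S + 2}{S + \frac{16}{17}} = \frac{2 + S}{\frac{16}{17} + S}$)
$c{\left(h,u \right)} = h \left(-3 + h\right)$ ($c{\left(h,u \right)} = \left(-3 + h\right) h = h \left(-3 + h\right)$)
$c{\left(4,M{\left(-3 \right)} \right)} 584 = 4 \left(-3 + 4\right) 584 = 4 \cdot 1 \cdot 584 = 4 \cdot 584 = 2336$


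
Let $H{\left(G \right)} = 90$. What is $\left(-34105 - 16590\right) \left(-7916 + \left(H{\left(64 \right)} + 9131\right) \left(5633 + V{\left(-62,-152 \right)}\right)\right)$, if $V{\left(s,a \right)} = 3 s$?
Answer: $-2545845665345$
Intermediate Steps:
$\left(-34105 - 16590\right) \left(-7916 + \left(H{\left(64 \right)} + 9131\right) \left(5633 + V{\left(-62,-152 \right)}\right)\right) = \left(-34105 - 16590\right) \left(-7916 + \left(90 + 9131\right) \left(5633 + 3 \left(-62\right)\right)\right) = - 50695 \left(-7916 + 9221 \left(5633 - 186\right)\right) = - 50695 \left(-7916 + 9221 \cdot 5447\right) = - 50695 \left(-7916 + 50226787\right) = \left(-50695\right) 50218871 = -2545845665345$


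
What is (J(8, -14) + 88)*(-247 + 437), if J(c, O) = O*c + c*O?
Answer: -25840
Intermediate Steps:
J(c, O) = 2*O*c (J(c, O) = O*c + O*c = 2*O*c)
(J(8, -14) + 88)*(-247 + 437) = (2*(-14)*8 + 88)*(-247 + 437) = (-224 + 88)*190 = -136*190 = -25840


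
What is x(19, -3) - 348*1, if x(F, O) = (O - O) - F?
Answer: -367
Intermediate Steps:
x(F, O) = -F (x(F, O) = 0 - F = -F)
x(19, -3) - 348*1 = -1*19 - 348*1 = -19 - 348 = -367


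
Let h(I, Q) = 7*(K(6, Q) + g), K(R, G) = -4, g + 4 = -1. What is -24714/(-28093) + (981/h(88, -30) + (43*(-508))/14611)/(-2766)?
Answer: 7040582198099/7947458626926 ≈ 0.88589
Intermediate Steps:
g = -5 (g = -4 - 1 = -5)
h(I, Q) = -63 (h(I, Q) = 7*(-4 - 5) = 7*(-9) = -63)
-24714/(-28093) + (981/h(88, -30) + (43*(-508))/14611)/(-2766) = -24714/(-28093) + (981/(-63) + (43*(-508))/14611)/(-2766) = -24714*(-1/28093) + (981*(-1/63) - 21844*1/14611)*(-1/2766) = 24714/28093 + (-109/7 - 21844/14611)*(-1/2766) = 24714/28093 - 1745507/102277*(-1/2766) = 24714/28093 + 1745507/282898182 = 7040582198099/7947458626926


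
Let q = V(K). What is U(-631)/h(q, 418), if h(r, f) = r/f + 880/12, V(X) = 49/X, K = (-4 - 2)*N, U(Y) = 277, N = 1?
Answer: 694716/183871 ≈ 3.7783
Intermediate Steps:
K = -6 (K = (-4 - 2)*1 = -6*1 = -6)
q = -49/6 (q = 49/(-6) = 49*(-1/6) = -49/6 ≈ -8.1667)
h(r, f) = 220/3 + r/f (h(r, f) = r/f + 880*(1/12) = r/f + 220/3 = 220/3 + r/f)
U(-631)/h(q, 418) = 277/(220/3 - 49/6/418) = 277/(220/3 - 49/6*1/418) = 277/(220/3 - 49/2508) = 277/(183871/2508) = 277*(2508/183871) = 694716/183871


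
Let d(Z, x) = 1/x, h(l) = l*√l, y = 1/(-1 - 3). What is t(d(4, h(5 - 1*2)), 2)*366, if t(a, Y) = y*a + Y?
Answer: 732 - 61*√3/6 ≈ 714.39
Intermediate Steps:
y = -¼ (y = 1/(-4) = -¼ ≈ -0.25000)
h(l) = l^(3/2)
t(a, Y) = Y - a/4 (t(a, Y) = -a/4 + Y = Y - a/4)
t(d(4, h(5 - 1*2)), 2)*366 = (2 - 1/(4*(5 - 1*2)^(3/2)))*366 = (2 - 1/(4*(5 - 2)^(3/2)))*366 = (2 - √3/9/4)*366 = (2 - √3/36)*366 = 732 - 61*√3/6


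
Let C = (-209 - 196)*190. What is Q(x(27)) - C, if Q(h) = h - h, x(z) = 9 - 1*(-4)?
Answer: 76950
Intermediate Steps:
x(z) = 13 (x(z) = 9 + 4 = 13)
Q(h) = 0
C = -76950 (C = -405*190 = -76950)
Q(x(27)) - C = 0 - 1*(-76950) = 0 + 76950 = 76950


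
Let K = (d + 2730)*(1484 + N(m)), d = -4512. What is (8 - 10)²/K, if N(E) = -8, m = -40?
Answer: -1/657558 ≈ -1.5208e-6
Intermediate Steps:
K = -2630232 (K = (-4512 + 2730)*(1484 - 8) = -1782*1476 = -2630232)
(8 - 10)²/K = (8 - 10)²/(-2630232) = (-2)²*(-1/2630232) = 4*(-1/2630232) = -1/657558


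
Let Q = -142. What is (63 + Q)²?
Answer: 6241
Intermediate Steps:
(63 + Q)² = (63 - 142)² = (-79)² = 6241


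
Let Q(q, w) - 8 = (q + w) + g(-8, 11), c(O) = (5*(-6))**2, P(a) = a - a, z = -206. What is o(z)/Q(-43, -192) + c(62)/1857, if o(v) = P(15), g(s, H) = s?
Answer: 300/619 ≈ 0.48465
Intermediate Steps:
P(a) = 0
c(O) = 900 (c(O) = (-30)**2 = 900)
Q(q, w) = q + w (Q(q, w) = 8 + ((q + w) - 8) = 8 + (-8 + q + w) = q + w)
o(v) = 0
o(z)/Q(-43, -192) + c(62)/1857 = 0/(-43 - 192) + 900/1857 = 0/(-235) + 900*(1/1857) = 0*(-1/235) + 300/619 = 0 + 300/619 = 300/619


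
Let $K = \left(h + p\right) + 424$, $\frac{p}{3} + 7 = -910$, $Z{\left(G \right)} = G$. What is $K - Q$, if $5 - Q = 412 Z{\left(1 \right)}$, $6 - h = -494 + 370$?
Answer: $-1790$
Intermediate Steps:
$h = 130$ ($h = 6 - \left(-494 + 370\right) = 6 - -124 = 6 + 124 = 130$)
$p = -2751$ ($p = -21 + 3 \left(-910\right) = -21 - 2730 = -2751$)
$Q = -407$ ($Q = 5 - 412 \cdot 1 = 5 - 412 = -407$)
$K = -2197$ ($K = \left(130 - 2751\right) + 424 = -2621 + 424 = -2197$)
$K - Q = -2197 - -407 = -2197 + 407 = -1790$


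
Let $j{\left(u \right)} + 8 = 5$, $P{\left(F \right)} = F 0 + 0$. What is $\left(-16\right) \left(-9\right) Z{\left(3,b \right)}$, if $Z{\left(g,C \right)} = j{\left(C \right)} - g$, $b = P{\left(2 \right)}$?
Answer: $-864$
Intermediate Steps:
$P{\left(F \right)} = 0$ ($P{\left(F \right)} = 0 + 0 = 0$)
$j{\left(u \right)} = -3$ ($j{\left(u \right)} = -8 + 5 = -3$)
$b = 0$
$Z{\left(g,C \right)} = -3 - g$
$\left(-16\right) \left(-9\right) Z{\left(3,b \right)} = \left(-16\right) \left(-9\right) \left(-3 - 3\right) = 144 \left(-3 - 3\right) = 144 \left(-6\right) = -864$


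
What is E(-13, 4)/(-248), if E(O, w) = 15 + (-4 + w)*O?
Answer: -15/248 ≈ -0.060484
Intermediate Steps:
E(O, w) = 15 + O*(-4 + w)
E(-13, 4)/(-248) = (15 - 4*(-13) - 13*4)/(-248) = (15 + 52 - 52)*(-1/248) = 15*(-1/248) = -15/248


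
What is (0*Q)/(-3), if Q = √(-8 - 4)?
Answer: 0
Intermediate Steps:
Q = 2*I*√3 (Q = √(-12) = 2*I*√3 ≈ 3.4641*I)
(0*Q)/(-3) = (0*(2*I*√3))/(-3) = 0*(-⅓) = 0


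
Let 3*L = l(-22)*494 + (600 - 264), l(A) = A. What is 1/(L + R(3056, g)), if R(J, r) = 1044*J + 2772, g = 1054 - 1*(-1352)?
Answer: 3/9569176 ≈ 3.1351e-7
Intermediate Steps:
g = 2406 (g = 1054 + 1352 = 2406)
R(J, r) = 2772 + 1044*J
L = -10532/3 (L = (-22*494 + (600 - 264))/3 = (-10868 + 336)/3 = (1/3)*(-10532) = -10532/3 ≈ -3510.7)
1/(L + R(3056, g)) = 1/(-10532/3 + (2772 + 1044*3056)) = 1/(-10532/3 + (2772 + 3190464)) = 1/(-10532/3 + 3193236) = 1/(9569176/3) = 3/9569176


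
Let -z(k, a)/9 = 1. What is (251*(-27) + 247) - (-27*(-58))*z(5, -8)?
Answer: 7564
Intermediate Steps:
z(k, a) = -9 (z(k, a) = -9*1 = -9)
(251*(-27) + 247) - (-27*(-58))*z(5, -8) = (251*(-27) + 247) - (-27*(-58))*(-9) = (-6777 + 247) - 1566*(-9) = -6530 - 1*(-14094) = -6530 + 14094 = 7564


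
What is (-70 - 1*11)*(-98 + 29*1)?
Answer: 5589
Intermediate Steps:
(-70 - 1*11)*(-98 + 29*1) = (-70 - 11)*(-98 + 29) = -81*(-69) = 5589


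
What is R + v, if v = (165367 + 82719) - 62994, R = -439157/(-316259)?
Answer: 58537449985/316259 ≈ 1.8509e+5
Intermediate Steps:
R = 439157/316259 (R = -439157*(-1/316259) = 439157/316259 ≈ 1.3886)
v = 185092 (v = 248086 - 62994 = 185092)
R + v = 439157/316259 + 185092 = 58537449985/316259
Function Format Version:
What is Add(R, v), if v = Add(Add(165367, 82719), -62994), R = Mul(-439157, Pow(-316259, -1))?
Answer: Rational(58537449985, 316259) ≈ 1.8509e+5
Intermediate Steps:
R = Rational(439157, 316259) (R = Mul(-439157, Rational(-1, 316259)) = Rational(439157, 316259) ≈ 1.3886)
v = 185092 (v = Add(248086, -62994) = 185092)
Add(R, v) = Add(Rational(439157, 316259), 185092) = Rational(58537449985, 316259)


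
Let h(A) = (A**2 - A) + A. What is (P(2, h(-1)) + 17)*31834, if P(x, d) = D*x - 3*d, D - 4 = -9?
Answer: 127336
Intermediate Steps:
D = -5 (D = 4 - 9 = -5)
h(A) = A**2
P(x, d) = -5*x - 3*d
(P(2, h(-1)) + 17)*31834 = ((-5*2 - 3*(-1)**2) + 17)*31834 = ((-10 - 3*1) + 17)*31834 = ((-10 - 3) + 17)*31834 = (-13 + 17)*31834 = 4*31834 = 127336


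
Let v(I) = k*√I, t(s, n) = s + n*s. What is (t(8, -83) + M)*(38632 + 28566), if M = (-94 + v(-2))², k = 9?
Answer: 538793564 - 113699016*I*√2 ≈ 5.3879e+8 - 1.6079e+8*I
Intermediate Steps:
v(I) = 9*√I
M = (-94 + 9*I*√2)² (M = (-94 + 9*√(-2))² = (-94 + 9*(I*√2))² = (-94 + 9*I*√2)² ≈ 8674.0 - 2392.8*I)
(t(8, -83) + M)*(38632 + 28566) = (8*(1 - 83) + (8674 - 1692*I*√2))*(38632 + 28566) = (8*(-82) + (8674 - 1692*I*√2))*67198 = (-656 + (8674 - 1692*I*√2))*67198 = (8018 - 1692*I*√2)*67198 = 538793564 - 113699016*I*√2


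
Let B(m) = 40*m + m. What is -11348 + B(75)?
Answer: -8273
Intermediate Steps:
B(m) = 41*m
-11348 + B(75) = -11348 + 41*75 = -11348 + 3075 = -8273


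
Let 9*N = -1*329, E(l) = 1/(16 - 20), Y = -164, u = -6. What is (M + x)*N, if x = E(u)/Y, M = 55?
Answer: -1318961/656 ≈ -2010.6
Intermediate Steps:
E(l) = -¼ (E(l) = 1/(-4) = -¼)
x = 1/656 (x = -¼/(-164) = -¼*(-1/164) = 1/656 ≈ 0.0015244)
N = -329/9 (N = (-1*329)/9 = (⅑)*(-329) = -329/9 ≈ -36.556)
(M + x)*N = (55 + 1/656)*(-329/9) = (36081/656)*(-329/9) = -1318961/656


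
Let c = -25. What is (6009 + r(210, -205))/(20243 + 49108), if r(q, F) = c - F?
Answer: 2063/23117 ≈ 0.089242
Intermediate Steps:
r(q, F) = -25 - F
(6009 + r(210, -205))/(20243 + 49108) = (6009 + (-25 - 1*(-205)))/(20243 + 49108) = (6009 + (-25 + 205))/69351 = (6009 + 180)*(1/69351) = 6189*(1/69351) = 2063/23117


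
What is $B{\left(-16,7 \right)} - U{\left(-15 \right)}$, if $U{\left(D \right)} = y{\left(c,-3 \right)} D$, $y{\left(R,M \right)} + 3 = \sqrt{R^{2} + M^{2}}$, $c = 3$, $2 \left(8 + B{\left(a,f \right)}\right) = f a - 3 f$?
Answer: $- \frac{239}{2} + 45 \sqrt{2} \approx -55.86$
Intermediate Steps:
$B{\left(a,f \right)} = -8 - \frac{3 f}{2} + \frac{a f}{2}$ ($B{\left(a,f \right)} = -8 + \frac{f a - 3 f}{2} = -8 + \frac{a f - 3 f}{2} = -8 + \frac{- 3 f + a f}{2} = -8 + \left(- \frac{3 f}{2} + \frac{a f}{2}\right) = -8 - \frac{3 f}{2} + \frac{a f}{2}$)
$y{\left(R,M \right)} = -3 + \sqrt{M^{2} + R^{2}}$ ($y{\left(R,M \right)} = -3 + \sqrt{R^{2} + M^{2}} = -3 + \sqrt{M^{2} + R^{2}}$)
$U{\left(D \right)} = D \left(-3 + 3 \sqrt{2}\right)$ ($U{\left(D \right)} = \left(-3 + \sqrt{\left(-3\right)^{2} + 3^{2}}\right) D = \left(-3 + \sqrt{9 + 9}\right) D = \left(-3 + \sqrt{18}\right) D = \left(-3 + 3 \sqrt{2}\right) D = D \left(-3 + 3 \sqrt{2}\right)$)
$B{\left(-16,7 \right)} - U{\left(-15 \right)} = \left(-8 - \frac{21}{2} + \frac{1}{2} \left(-16\right) 7\right) - 3 \left(-15\right) \left(-1 + \sqrt{2}\right) = \left(-8 - \frac{21}{2} - 56\right) - \left(45 - 45 \sqrt{2}\right) = - \frac{149}{2} - \left(45 - 45 \sqrt{2}\right) = - \frac{239}{2} + 45 \sqrt{2}$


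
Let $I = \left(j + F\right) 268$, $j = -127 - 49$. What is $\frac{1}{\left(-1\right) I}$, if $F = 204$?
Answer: $- \frac{1}{7504} \approx -0.00013326$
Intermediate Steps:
$j = -176$
$I = 7504$ ($I = \left(-176 + 204\right) 268 = 28 \cdot 268 = 7504$)
$\frac{1}{\left(-1\right) I} = \frac{1}{\left(-1\right) 7504} = \frac{1}{-7504} = - \frac{1}{7504}$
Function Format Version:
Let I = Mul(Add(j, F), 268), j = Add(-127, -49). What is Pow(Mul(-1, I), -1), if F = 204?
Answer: Rational(-1, 7504) ≈ -0.00013326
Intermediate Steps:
j = -176
I = 7504 (I = Mul(Add(-176, 204), 268) = Mul(28, 268) = 7504)
Pow(Mul(-1, I), -1) = Pow(Mul(-1, 7504), -1) = Pow(-7504, -1) = Rational(-1, 7504)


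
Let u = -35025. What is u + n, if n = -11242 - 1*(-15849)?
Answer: -30418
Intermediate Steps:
n = 4607 (n = -11242 + 15849 = 4607)
u + n = -35025 + 4607 = -30418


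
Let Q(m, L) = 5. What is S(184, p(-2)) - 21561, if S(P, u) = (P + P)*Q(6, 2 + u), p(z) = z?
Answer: -19721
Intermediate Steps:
S(P, u) = 10*P (S(P, u) = (P + P)*5 = (2*P)*5 = 10*P)
S(184, p(-2)) - 21561 = 10*184 - 21561 = 1840 - 21561 = -19721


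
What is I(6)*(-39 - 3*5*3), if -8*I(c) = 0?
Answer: 0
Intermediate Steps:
I(c) = 0 (I(c) = -⅛*0 = 0)
I(6)*(-39 - 3*5*3) = 0*(-39 - 3*5*3) = 0*(-39 - 15*3) = 0*(-39 - 45) = 0*(-84) = 0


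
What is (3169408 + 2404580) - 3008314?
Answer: 2565674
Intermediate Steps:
(3169408 + 2404580) - 3008314 = 5573988 - 3008314 = 2565674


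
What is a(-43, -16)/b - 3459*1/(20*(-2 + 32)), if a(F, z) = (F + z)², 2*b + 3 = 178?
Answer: 1905/56 ≈ 34.018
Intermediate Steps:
b = 175/2 (b = -3/2 + (½)*178 = -3/2 + 89 = 175/2 ≈ 87.500)
a(-43, -16)/b - 3459*1/(20*(-2 + 32)) = (-43 - 16)²/(175/2) - 3459*1/(20*(-2 + 32)) = (-59)²*(2/175) - 3459/(30*20) = 3481*(2/175) - 3459/600 = 6962/175 - 3459*1/600 = 6962/175 - 1153/200 = 1905/56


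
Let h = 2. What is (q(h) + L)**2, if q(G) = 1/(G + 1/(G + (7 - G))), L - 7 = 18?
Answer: 145924/225 ≈ 648.55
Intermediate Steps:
L = 25 (L = 7 + 18 = 25)
q(G) = 1/(1/7 + G) (q(G) = 1/(G + 1/7) = 1/(1/7 + G))
(q(h) + L)**2 = (7/(1 + 7*2) + 25)**2 = (7/(1 + 14) + 25)**2 = (7/15 + 25)**2 = (382/15)**2 = 145924/225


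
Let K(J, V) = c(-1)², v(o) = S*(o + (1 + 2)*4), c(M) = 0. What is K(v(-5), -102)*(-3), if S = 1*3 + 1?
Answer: 0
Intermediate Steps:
S = 4 (S = 3 + 1 = 4)
v(o) = 48 + 4*o (v(o) = 4*(o + (1 + 2)*4) = 4*(o + 3*4) = 4*(o + 12) = 4*(12 + o) = 48 + 4*o)
K(J, V) = 0 (K(J, V) = 0² = 0)
K(v(-5), -102)*(-3) = 0*(-3) = 0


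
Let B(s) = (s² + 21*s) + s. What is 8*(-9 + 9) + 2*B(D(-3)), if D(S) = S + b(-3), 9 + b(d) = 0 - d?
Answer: -234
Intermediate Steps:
b(d) = -9 - d (b(d) = -9 + (0 - d) = -9 - d)
D(S) = -6 + S (D(S) = S + (-9 - 1*(-3)) = S + (-9 + 3) = S - 6 = -6 + S)
B(s) = s² + 22*s
8*(-9 + 9) + 2*B(D(-3)) = 8*(-9 + 9) + 2*((-6 - 3)*(22 + (-6 - 3))) = 8*0 + 2*(-9*(22 - 9)) = 0 + 2*(-9*13) = 0 + 2*(-117) = 0 - 234 = -234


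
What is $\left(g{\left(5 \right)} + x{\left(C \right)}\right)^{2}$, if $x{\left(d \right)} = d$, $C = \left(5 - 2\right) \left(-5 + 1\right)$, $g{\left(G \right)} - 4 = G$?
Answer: $9$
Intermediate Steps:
$g{\left(G \right)} = 4 + G$
$C = -12$ ($C = 3 \left(-4\right) = -12$)
$\left(g{\left(5 \right)} + x{\left(C \right)}\right)^{2} = \left(\left(4 + 5\right) - 12\right)^{2} = \left(9 - 12\right)^{2} = \left(-3\right)^{2} = 9$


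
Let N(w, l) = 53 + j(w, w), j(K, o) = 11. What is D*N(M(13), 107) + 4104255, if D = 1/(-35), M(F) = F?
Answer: 143648861/35 ≈ 4.1043e+6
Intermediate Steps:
N(w, l) = 64 (N(w, l) = 53 + 11 = 64)
D = -1/35 ≈ -0.028571
D*N(M(13), 107) + 4104255 = -1/35*64 + 4104255 = -64/35 + 4104255 = 143648861/35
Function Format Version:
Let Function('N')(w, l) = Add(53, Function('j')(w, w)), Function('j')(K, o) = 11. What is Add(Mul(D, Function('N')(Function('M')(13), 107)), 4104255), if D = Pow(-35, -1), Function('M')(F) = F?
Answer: Rational(143648861, 35) ≈ 4.1043e+6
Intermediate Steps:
Function('N')(w, l) = 64 (Function('N')(w, l) = Add(53, 11) = 64)
D = Rational(-1, 35) ≈ -0.028571
Add(Mul(D, Function('N')(Function('M')(13), 107)), 4104255) = Add(Mul(Rational(-1, 35), 64), 4104255) = Add(Rational(-64, 35), 4104255) = Rational(143648861, 35)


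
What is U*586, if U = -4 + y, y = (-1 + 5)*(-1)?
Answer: -4688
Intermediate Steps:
y = -4 (y = 4*(-1) = -4)
U = -8 (U = -4 - 4 = -8)
U*586 = -8*586 = -4688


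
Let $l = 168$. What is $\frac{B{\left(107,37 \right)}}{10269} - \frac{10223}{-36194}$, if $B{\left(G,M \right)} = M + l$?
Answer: $\frac{112399757}{371676186} \approx 0.30241$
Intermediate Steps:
$B{\left(G,M \right)} = 168 + M$ ($B{\left(G,M \right)} = M + 168 = 168 + M$)
$\frac{B{\left(107,37 \right)}}{10269} - \frac{10223}{-36194} = \frac{168 + 37}{10269} - \frac{10223}{-36194} = 205 \cdot \frac{1}{10269} - - \frac{10223}{36194} = \frac{205}{10269} + \frac{10223}{36194} = \frac{112399757}{371676186}$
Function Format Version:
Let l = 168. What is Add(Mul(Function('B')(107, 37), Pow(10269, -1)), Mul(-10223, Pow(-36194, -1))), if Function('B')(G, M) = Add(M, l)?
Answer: Rational(112399757, 371676186) ≈ 0.30241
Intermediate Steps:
Function('B')(G, M) = Add(168, M) (Function('B')(G, M) = Add(M, 168) = Add(168, M))
Add(Mul(Function('B')(107, 37), Pow(10269, -1)), Mul(-10223, Pow(-36194, -1))) = Add(Mul(Add(168, 37), Pow(10269, -1)), Mul(-10223, Pow(-36194, -1))) = Add(Mul(205, Rational(1, 10269)), Mul(-10223, Rational(-1, 36194))) = Add(Rational(205, 10269), Rational(10223, 36194)) = Rational(112399757, 371676186)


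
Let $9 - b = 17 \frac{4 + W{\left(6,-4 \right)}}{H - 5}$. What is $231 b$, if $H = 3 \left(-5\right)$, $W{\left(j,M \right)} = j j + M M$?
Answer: $\frac{65373}{5} \approx 13075.0$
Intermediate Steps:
$W{\left(j,M \right)} = M^{2} + j^{2}$ ($W{\left(j,M \right)} = j^{2} + M^{2} = M^{2} + j^{2}$)
$H = -15$
$b = \frac{283}{5}$ ($b = 9 - 17 \frac{4 + \left(\left(-4\right)^{2} + 6^{2}\right)}{-15 - 5} = 9 - 17 \frac{4 + \left(16 + 36\right)}{-20} = 9 - 17 \left(4 + 52\right) \left(- \frac{1}{20}\right) = 9 - 17 \cdot 56 \left(- \frac{1}{20}\right) = 9 - 17 \left(- \frac{14}{5}\right) = 9 - - \frac{238}{5} = 9 + \frac{238}{5} = \frac{283}{5} \approx 56.6$)
$231 b = 231 \cdot \frac{283}{5} = \frac{65373}{5}$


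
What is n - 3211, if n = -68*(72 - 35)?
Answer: -5727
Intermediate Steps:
n = -2516 (n = -68*37 = -2516)
n - 3211 = -2516 - 3211 = -5727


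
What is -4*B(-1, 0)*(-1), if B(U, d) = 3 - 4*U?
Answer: 28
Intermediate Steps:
-4*B(-1, 0)*(-1) = -4*(3 - 4*(-1))*(-1) = -4*(3 + 4)*(-1) = -4*7*(-1) = -28*(-1) = 28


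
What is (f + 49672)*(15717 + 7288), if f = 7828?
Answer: 1322787500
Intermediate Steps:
(f + 49672)*(15717 + 7288) = (7828 + 49672)*(15717 + 7288) = 57500*23005 = 1322787500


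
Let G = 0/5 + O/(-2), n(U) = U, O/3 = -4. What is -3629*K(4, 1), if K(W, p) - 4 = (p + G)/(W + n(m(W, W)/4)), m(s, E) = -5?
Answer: -261288/11 ≈ -23753.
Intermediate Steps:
O = -12 (O = 3*(-4) = -12)
G = 6 (G = 0/5 - 12/(-2) = 0*(1/5) - 12*(-1/2) = 0 + 6 = 6)
K(W, p) = 4 + (6 + p)/(-5/4 + W) (K(W, p) = 4 + (p + 6)/(W - 5/4) = 4 + (6 + p)/(W - 5*1/4) = 4 + (6 + p)/(W - 5/4) = 4 + (6 + p)/(-5/4 + W))
-3629*K(4, 1) = -14516*(1 + 1 + 4*4)/(-5 + 4*4) = -14516*(1 + 1 + 16)/(-5 + 16) = -14516*18/11 = -3629*72/11 = -261288/11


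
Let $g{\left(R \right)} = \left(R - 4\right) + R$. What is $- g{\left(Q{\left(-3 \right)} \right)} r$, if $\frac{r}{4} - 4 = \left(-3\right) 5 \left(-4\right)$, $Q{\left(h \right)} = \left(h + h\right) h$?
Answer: $-8192$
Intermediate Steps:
$Q{\left(h \right)} = 2 h^{2}$ ($Q{\left(h \right)} = 2 h h = 2 h^{2}$)
$g{\left(R \right)} = -4 + 2 R$ ($g{\left(R \right)} = \left(-4 + R\right) + R = -4 + 2 R$)
$r = 256$ ($r = 16 + 4 \left(-3\right) 5 \left(-4\right) = 16 + 4 \left(\left(-15\right) \left(-4\right)\right) = 16 + 4 \cdot 60 = 16 + 240 = 256$)
$- g{\left(Q{\left(-3 \right)} \right)} r = - \left(-4 + 2 \cdot 2 \left(-3\right)^{2}\right) 256 = - \left(-4 + 2 \cdot 2 \cdot 9\right) 256 = - \left(-4 + 2 \cdot 18\right) 256 = - \left(-4 + 36\right) 256 = - 32 \cdot 256 = \left(-1\right) 8192 = -8192$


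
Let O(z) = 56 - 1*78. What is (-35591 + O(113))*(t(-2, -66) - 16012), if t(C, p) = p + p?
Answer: 574936272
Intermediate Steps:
t(C, p) = 2*p
O(z) = -22 (O(z) = 56 - 78 = -22)
(-35591 + O(113))*(t(-2, -66) - 16012) = (-35591 - 22)*(2*(-66) - 16012) = -35613*(-132 - 16012) = -35613*(-16144) = 574936272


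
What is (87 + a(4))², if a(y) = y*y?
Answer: 10609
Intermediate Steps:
a(y) = y²
(87 + a(4))² = (87 + 4²)² = (87 + 16)² = 103² = 10609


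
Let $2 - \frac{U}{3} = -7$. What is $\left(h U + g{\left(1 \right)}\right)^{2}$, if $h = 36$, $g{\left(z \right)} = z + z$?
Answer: $948676$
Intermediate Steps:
$g{\left(z \right)} = 2 z$
$U = 27$ ($U = 6 - -21 = 6 + 21 = 27$)
$\left(h U + g{\left(1 \right)}\right)^{2} = \left(36 \cdot 27 + 2 \cdot 1\right)^{2} = \left(972 + 2\right)^{2} = 974^{2} = 948676$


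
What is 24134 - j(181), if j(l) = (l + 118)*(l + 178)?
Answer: -83207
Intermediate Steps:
j(l) = (118 + l)*(178 + l)
24134 - j(181) = 24134 - (21004 + 181² + 296*181) = 24134 - (21004 + 32761 + 53576) = 24134 - 1*107341 = 24134 - 107341 = -83207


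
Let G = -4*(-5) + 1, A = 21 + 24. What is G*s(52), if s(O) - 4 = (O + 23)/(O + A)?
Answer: 9723/97 ≈ 100.24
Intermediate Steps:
A = 45
s(O) = 4 + (23 + O)/(45 + O) (s(O) = 4 + (O + 23)/(O + 45) = 4 + (23 + O)/(45 + O))
G = 21 (G = 20 + 1 = 21)
G*s(52) = 21*((203 + 5*52)/(45 + 52)) = 21*((203 + 260)/97) = 21*((1/97)*463) = 21*(463/97) = 9723/97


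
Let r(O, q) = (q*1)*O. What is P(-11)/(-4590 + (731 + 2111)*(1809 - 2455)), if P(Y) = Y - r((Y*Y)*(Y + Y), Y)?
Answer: 29293/1840522 ≈ 0.015916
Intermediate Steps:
r(O, q) = O*q (r(O, q) = q*O = O*q)
P(Y) = Y - 2*Y**4 (P(Y) = Y - (Y*Y)*(Y + Y)*Y = Y - Y**2*(2*Y)*Y = Y - 2*Y**3*Y = Y - 2*Y**4)
P(-11)/(-4590 + (731 + 2111)*(1809 - 2455)) = (-11 - 2*(-11)**4)/(-4590 + (731 + 2111)*(1809 - 2455)) = (-11 - 2*14641)/(-4590 + 2842*(-646)) = (-11 - 29282)/(-4590 - 1835932) = -29293/(-1840522) = -29293*(-1/1840522) = 29293/1840522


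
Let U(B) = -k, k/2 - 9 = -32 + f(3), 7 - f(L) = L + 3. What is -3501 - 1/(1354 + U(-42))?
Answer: -4894399/1398 ≈ -3501.0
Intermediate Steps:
f(L) = 4 - L (f(L) = 7 - (L + 3) = 7 - (3 + L) = 7 + (-3 - L) = 4 - L)
k = -44 (k = 18 + 2*(-32 + (4 - 1*3)) = 18 + 2*(-32 + (4 - 3)) = 18 + 2*(-32 + 1) = 18 + 2*(-31) = 18 - 62 = -44)
U(B) = 44 (U(B) = -1*(-44) = 44)
-3501 - 1/(1354 + U(-42)) = -3501 - 1/(1354 + 44) = -3501 - 1/1398 = -4894399/1398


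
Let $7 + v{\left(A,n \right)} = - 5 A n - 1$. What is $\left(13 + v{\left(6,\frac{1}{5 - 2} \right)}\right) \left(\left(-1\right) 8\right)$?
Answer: $40$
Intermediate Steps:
$v{\left(A,n \right)} = -8 - 5 A n$ ($v{\left(A,n \right)} = -7 + \left(- 5 A n - 1\right) = -7 - \left(1 + 5 A n\right) = -8 - 5 A n$)
$\left(13 + v{\left(6,\frac{1}{5 - 2} \right)}\right) \left(\left(-1\right) 8\right) = \left(13 - \left(8 + \frac{30}{5 - 2}\right)\right) \left(\left(-1\right) 8\right) = \left(13 - \left(8 + \frac{30}{3}\right)\right) \left(-8\right) = \left(13 - \left(8 + 30 \cdot \frac{1}{3}\right)\right) \left(-8\right) = \left(13 - 18\right) \left(-8\right) = \left(-5\right) \left(-8\right) = 40$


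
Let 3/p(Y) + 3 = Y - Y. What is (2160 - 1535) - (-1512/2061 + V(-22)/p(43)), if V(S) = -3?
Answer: 142606/229 ≈ 622.73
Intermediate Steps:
p(Y) = -1 (p(Y) = 3/(-3 + (Y - Y)) = 3/(-3 + 0) = 3/(-3) = 3*(-⅓) = -1)
(2160 - 1535) - (-1512/2061 + V(-22)/p(43)) = (2160 - 1535) - (-1512/2061 - 3/(-1)) = 625 - (-1512*1/2061 - 3*(-1)) = 625 - (-168/229 + 3) = 625 - 1*519/229 = 625 - 519/229 = 142606/229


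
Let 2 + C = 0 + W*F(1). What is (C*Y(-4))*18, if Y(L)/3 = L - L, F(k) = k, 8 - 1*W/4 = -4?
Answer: 0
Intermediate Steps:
W = 48 (W = 32 - 4*(-4) = 32 + 16 = 48)
Y(L) = 0 (Y(L) = 3*(L - L) = 3*0 = 0)
C = 46 (C = -2 + (0 + 48*1) = -2 + (0 + 48) = -2 + 48 = 46)
(C*Y(-4))*18 = (46*0)*18 = 0*18 = 0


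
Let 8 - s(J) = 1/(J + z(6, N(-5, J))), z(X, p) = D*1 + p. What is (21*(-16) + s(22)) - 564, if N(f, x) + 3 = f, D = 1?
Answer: -13381/15 ≈ -892.07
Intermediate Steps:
N(f, x) = -3 + f
z(X, p) = 1 + p (z(X, p) = 1*1 + p = 1 + p)
s(J) = 8 - 1/(-7 + J) (s(J) = 8 - 1/(J + (1 + (-3 - 5))) = 8 - 1/(J + (1 - 8)) = 8 - 1/(J - 7) = 8 - 1/(-7 + J))
(21*(-16) + s(22)) - 564 = (21*(-16) + (-57 + 8*22)/(-7 + 22)) - 564 = (-336 + (-57 + 176)/15) - 564 = (-336 + (1/15)*119) - 564 = (-336 + 119/15) - 564 = -4921/15 - 564 = -13381/15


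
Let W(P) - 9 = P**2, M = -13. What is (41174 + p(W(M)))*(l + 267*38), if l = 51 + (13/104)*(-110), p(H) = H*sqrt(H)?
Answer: 838570271/2 + 3625237*sqrt(178)/2 ≈ 4.4347e+8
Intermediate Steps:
W(P) = 9 + P**2
p(H) = H**(3/2)
l = 149/4 (l = 51 + (13*(1/104))*(-110) = 51 + (1/8)*(-110) = 51 - 55/4 = 149/4 ≈ 37.250)
(41174 + p(W(M)))*(l + 267*38) = (41174 + (9 + (-13)**2)**(3/2))*(149/4 + 267*38) = (41174 + (9 + 169)**(3/2))*(149/4 + 10146) = (41174 + 178**(3/2))*(40733/4) = (41174 + 178*sqrt(178))*(40733/4) = 838570271/2 + 3625237*sqrt(178)/2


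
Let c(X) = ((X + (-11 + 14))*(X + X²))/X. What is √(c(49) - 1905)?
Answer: √695 ≈ 26.363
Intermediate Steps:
c(X) = (3 + X)*(X + X²)/X (c(X) = ((X + 3)*(X + X²))/X = ((3 + X)*(X + X²))/X = (3 + X)*(X + X²)/X)
√(c(49) - 1905) = √((3 + 49² + 4*49) - 1905) = √((3 + 2401 + 196) - 1905) = √(2600 - 1905) = √695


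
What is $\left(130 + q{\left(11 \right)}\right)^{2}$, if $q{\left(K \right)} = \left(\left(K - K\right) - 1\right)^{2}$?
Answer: $17161$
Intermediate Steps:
$q{\left(K \right)} = 1$ ($q{\left(K \right)} = \left(0 - 1\right)^{2} = \left(-1\right)^{2} = 1$)
$\left(130 + q{\left(11 \right)}\right)^{2} = \left(130 + 1\right)^{2} = 131^{2} = 17161$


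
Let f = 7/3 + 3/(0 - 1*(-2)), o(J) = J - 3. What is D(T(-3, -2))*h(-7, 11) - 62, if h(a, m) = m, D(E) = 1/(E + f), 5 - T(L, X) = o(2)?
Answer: -3592/59 ≈ -60.881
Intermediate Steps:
o(J) = -3 + J
T(L, X) = 6 (T(L, X) = 5 - (-3 + 2) = 5 - 1*(-1) = 5 + 1 = 6)
f = 23/6 (f = 7*(1/3) + 3/(0 + 2) = 7/3 + 3/2 = 23/6 ≈ 3.8333)
D(E) = 1/(23/6 + E) (D(E) = 1/(E + 23/6) = 1/(23/6 + E))
D(T(-3, -2))*h(-7, 11) - 62 = (6/(23 + 6*6))*11 - 62 = (6/(23 + 36))*11 - 62 = (6/59)*11 - 62 = 66/59 - 62 = -3592/59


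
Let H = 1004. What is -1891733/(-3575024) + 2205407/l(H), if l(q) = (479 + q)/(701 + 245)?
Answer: 7458629080650567/5301760592 ≈ 1.4068e+6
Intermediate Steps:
l(q) = 479/946 + q/946 (l(q) = (479 + q)/946 = (479 + q)*(1/946) = 479/946 + q/946)
-1891733/(-3575024) + 2205407/l(H) = -1891733/(-3575024) + 2205407/(479/946 + (1/946)*1004) = -1891733*(-1/3575024) + 2205407/(479/946 + 502/473) = 1891733/3575024 + 2205407/(1483/946) = 1891733/3575024 + 2205407*(946/1483) = 1891733/3575024 + 2086315022/1483 = 7458629080650567/5301760592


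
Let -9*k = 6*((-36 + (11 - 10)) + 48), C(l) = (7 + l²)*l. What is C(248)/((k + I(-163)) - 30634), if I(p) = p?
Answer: -45764184/92417 ≈ -495.19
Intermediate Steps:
C(l) = l*(7 + l²)
k = -26/3 (k = -2*((-36 + (11 - 10)) + 48)/3 = -2*((-36 + 1) + 48)/3 = -2*(-35 + 48)/3 = -2*13/3 = -⅑*78 = -26/3 ≈ -8.6667)
C(248)/((k + I(-163)) - 30634) = (248*(7 + 248²))/((-26/3 - 163) - 30634) = (248*(7 + 61504))/(-515/3 - 30634) = (248*61511)/(-92417/3) = 15254728*(-3/92417) = -45764184/92417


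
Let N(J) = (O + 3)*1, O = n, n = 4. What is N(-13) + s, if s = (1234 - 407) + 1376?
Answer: 2210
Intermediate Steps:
O = 4
N(J) = 7 (N(J) = (4 + 3)*1 = 7*1 = 7)
s = 2203 (s = 827 + 1376 = 2203)
N(-13) + s = 7 + 2203 = 2210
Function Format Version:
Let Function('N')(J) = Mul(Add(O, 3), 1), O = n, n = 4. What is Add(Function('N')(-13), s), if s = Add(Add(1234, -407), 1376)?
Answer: 2210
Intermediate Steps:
O = 4
Function('N')(J) = 7 (Function('N')(J) = Mul(Add(4, 3), 1) = Mul(7, 1) = 7)
s = 2203 (s = Add(827, 1376) = 2203)
Add(Function('N')(-13), s) = Add(7, 2203) = 2210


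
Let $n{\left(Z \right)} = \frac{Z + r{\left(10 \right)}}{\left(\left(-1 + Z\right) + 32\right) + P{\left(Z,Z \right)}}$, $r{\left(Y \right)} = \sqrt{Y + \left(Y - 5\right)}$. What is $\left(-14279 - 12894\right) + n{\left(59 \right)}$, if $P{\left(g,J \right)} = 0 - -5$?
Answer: $- \frac{2581376}{95} + \frac{\sqrt{15}}{95} \approx -27172.0$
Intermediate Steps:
$r{\left(Y \right)} = \sqrt{-5 + 2 Y}$ ($r{\left(Y \right)} = \sqrt{Y + \left(-5 + Y\right)} = \sqrt{-5 + 2 Y}$)
$P{\left(g,J \right)} = 5$ ($P{\left(g,J \right)} = 0 + 5 = 5$)
$n{\left(Z \right)} = \frac{Z + \sqrt{15}}{36 + Z}$ ($n{\left(Z \right)} = \frac{Z + \sqrt{-5 + 2 \cdot 10}}{\left(\left(-1 + Z\right) + 32\right) + 5} = \frac{Z + \sqrt{-5 + 20}}{\left(31 + Z\right) + 5} = \frac{Z + \sqrt{15}}{36 + Z}$)
$\left(-14279 - 12894\right) + n{\left(59 \right)} = \left(-14279 - 12894\right) + \frac{59 + \sqrt{15}}{36 + 59} = -27173 + \frac{59 + \sqrt{15}}{95} = -27173 + \left(\frac{59}{95} + \frac{\sqrt{15}}{95}\right) = - \frac{2581376}{95} + \frac{\sqrt{15}}{95}$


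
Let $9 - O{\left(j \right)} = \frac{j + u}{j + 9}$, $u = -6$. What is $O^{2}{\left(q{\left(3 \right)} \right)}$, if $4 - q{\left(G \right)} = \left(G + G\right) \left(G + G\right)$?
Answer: $\frac{28561}{529} \approx 53.991$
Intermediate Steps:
$q{\left(G \right)} = 4 - 4 G^{2}$ ($q{\left(G \right)} = 4 - \left(G + G\right) \left(G + G\right) = 4 - 2 G 2 G = 4 - 4 G^{2}$)
$O{\left(j \right)} = 9 - \frac{-6 + j}{9 + j}$ ($O{\left(j \right)} = 9 - \frac{j - 6}{j + 9} = 9 - \frac{-6 + j}{9 + j}$)
$O^{2}{\left(q{\left(3 \right)} \right)} = \left(\frac{87 + 8 \left(4 - 4 \cdot 3^{2}\right)}{9 + \left(4 - 4 \cdot 3^{2}\right)}\right)^{2} = \left(\frac{87 + 8 \left(4 - 36\right)}{9 + \left(4 - 36\right)}\right)^{2} = \left(\frac{87 + 8 \left(-32\right)}{9 - 32}\right)^{2} = \left(\frac{87 - 256}{-23}\right)^{2} = \left(\left(- \frac{1}{23}\right) \left(-169\right)\right)^{2} = \left(\frac{169}{23}\right)^{2} = \frac{28561}{529}$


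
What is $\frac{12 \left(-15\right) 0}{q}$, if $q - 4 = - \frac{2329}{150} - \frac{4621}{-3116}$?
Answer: $0$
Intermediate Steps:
$q = - \frac{2347207}{233700}$ ($q = 4 - \left(- \frac{4621}{3116} + \frac{2329}{150}\right) = 4 - \frac{3282007}{233700} = - \frac{2347207}{233700} \approx -10.044$)
$\frac{12 \left(-15\right) 0}{q} = \frac{12 \left(-15\right) 0}{- \frac{2347207}{233700}} = \left(-180\right) 0 \left(- \frac{233700}{2347207}\right) = 0 \left(- \frac{233700}{2347207}\right) = 0$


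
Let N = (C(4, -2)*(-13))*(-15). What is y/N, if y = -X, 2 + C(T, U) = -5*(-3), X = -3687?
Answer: 1229/845 ≈ 1.4544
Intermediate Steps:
C(T, U) = 13 (C(T, U) = -2 - 5*(-3) = -2 + 15 = 13)
N = 2535 (N = (13*(-13))*(-15) = -169*(-15) = 2535)
y = 3687 (y = -1*(-3687) = 3687)
y/N = 3687/2535 = 3687*(1/2535) = 1229/845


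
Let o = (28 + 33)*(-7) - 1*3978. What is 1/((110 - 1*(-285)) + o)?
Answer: -1/4010 ≈ -0.00024938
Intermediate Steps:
o = -4405 (o = 61*(-7) - 3978 = -427 - 3978 = -4405)
1/((110 - 1*(-285)) + o) = 1/((110 - 1*(-285)) - 4405) = 1/((110 + 285) - 4405) = 1/(395 - 4405) = 1/(-4010) = -1/4010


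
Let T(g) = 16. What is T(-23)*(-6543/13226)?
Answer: -52344/6613 ≈ -7.9153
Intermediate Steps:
T(-23)*(-6543/13226) = 16*(-6543/13226) = -52344/6613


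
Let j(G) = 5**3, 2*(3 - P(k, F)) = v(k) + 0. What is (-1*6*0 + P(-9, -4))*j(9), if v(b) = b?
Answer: 1875/2 ≈ 937.50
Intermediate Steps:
P(k, F) = 3 - k/2 (P(k, F) = 3 - (k + 0)/2 = 3 - k/2)
j(G) = 125
(-1*6*0 + P(-9, -4))*j(9) = (-1*6*0 + (3 - 1/2*(-9)))*125 = (-6*0 + (3 + 9/2))*125 = (0 + 15/2)*125 = (15/2)*125 = 1875/2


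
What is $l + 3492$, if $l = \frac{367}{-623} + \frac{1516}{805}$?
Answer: $\frac{250277059}{71645} \approx 3493.3$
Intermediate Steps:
$l = \frac{92719}{71645}$ ($l = 367 \left(- \frac{1}{623}\right) + 1516 \cdot \frac{1}{805} = - \frac{367}{623} + \frac{1516}{805} = \frac{92719}{71645} \approx 1.2941$)
$l + 3492 = \frac{92719}{71645} + 3492 = \frac{250277059}{71645}$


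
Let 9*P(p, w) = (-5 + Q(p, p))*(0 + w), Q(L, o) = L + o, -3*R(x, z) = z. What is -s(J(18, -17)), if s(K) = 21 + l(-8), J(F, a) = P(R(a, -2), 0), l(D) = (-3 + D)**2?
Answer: -142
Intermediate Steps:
R(x, z) = -z/3
P(p, w) = w*(-5 + 2*p)/9 (P(p, w) = ((-5 + (p + p))*(0 + w))/9 = ((-5 + 2*p)*w)/9 = (w*(-5 + 2*p))/9 = w*(-5 + 2*p)/9)
J(F, a) = 0 (J(F, a) = (1/9)*0*(-5 + 2*(-1/3*(-2))) = (1/9)*0*(-5 + 2*(2/3)) = (1/9)*0*(-5 + 4/3) = (1/9)*0*(-11/3) = 0)
s(K) = 142 (s(K) = 21 + (-3 - 8)**2 = 21 + (-11)**2 = 21 + 121 = 142)
-s(J(18, -17)) = -1*142 = -142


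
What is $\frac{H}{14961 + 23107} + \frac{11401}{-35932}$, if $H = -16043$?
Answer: $- \frac{9716061}{13152494} \approx -0.73872$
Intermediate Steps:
$\frac{H}{14961 + 23107} + \frac{11401}{-35932} = - \frac{16043}{14961 + 23107} + \frac{11401}{-35932} = - \frac{16043}{38068} + 11401 \left(- \frac{1}{35932}\right) = \left(-16043\right) \frac{1}{38068} - \frac{877}{2764} = - \frac{16043}{38068} - \frac{877}{2764} = - \frac{9716061}{13152494}$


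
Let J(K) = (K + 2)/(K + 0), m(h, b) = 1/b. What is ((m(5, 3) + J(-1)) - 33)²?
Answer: 10201/9 ≈ 1133.4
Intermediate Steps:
J(K) = (2 + K)/K
((m(5, 3) + J(-1)) - 33)² = ((1/3 + (2 - 1)/(-1)) - 33)² = ((⅓ - 1*1) - 33)² = ((⅓ - 1) - 33)² = (-⅔ - 33)² = (-101/3)² = 10201/9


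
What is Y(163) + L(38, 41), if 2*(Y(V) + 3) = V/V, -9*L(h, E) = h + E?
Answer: -203/18 ≈ -11.278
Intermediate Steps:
L(h, E) = -E/9 - h/9 (L(h, E) = -(h + E)/9 = -(E + h)/9 = -E/9 - h/9)
Y(V) = -5/2 (Y(V) = -3 + (V/V)/2 = -3 + (1/2)*1 = -3 + 1/2 = -5/2)
Y(163) + L(38, 41) = -5/2 + (-1/9*41 - 1/9*38) = -5/2 + (-41/9 - 38/9) = -5/2 - 79/9 = -203/18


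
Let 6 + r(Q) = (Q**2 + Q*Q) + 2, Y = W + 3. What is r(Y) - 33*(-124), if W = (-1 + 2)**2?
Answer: 4120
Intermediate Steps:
W = 1 (W = 1**2 = 1)
Y = 4 (Y = 1 + 3 = 4)
r(Q) = -4 + 2*Q**2 (r(Q) = -6 + ((Q**2 + Q*Q) + 2) = -6 + ((Q**2 + Q**2) + 2) = -6 + (2*Q**2 + 2) = -6 + (2 + 2*Q**2) = -4 + 2*Q**2)
r(Y) - 33*(-124) = (-4 + 2*4**2) - 33*(-124) = (-4 + 2*16) + 4092 = (-4 + 32) + 4092 = 28 + 4092 = 4120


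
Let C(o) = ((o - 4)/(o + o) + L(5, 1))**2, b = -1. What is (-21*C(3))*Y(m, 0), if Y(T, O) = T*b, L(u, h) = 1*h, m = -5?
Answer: -875/12 ≈ -72.917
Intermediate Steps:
L(u, h) = h
Y(T, O) = -T (Y(T, O) = T*(-1) = -T)
C(o) = (1 + (-4 + o)/(2*o))**2 (C(o) = ((o - 4)/(o + o) + 1)**2 = ((-4 + o)/((2*o)) + 1)**2 = ((-4 + o)*(1/(2*o)) + 1)**2 = ((-4 + o)/(2*o) + 1)**2 = (1 + (-4 + o)/(2*o))**2)
(-21*C(3))*Y(m, 0) = (-21*(-4 + 3*3)**2/(4*3**2))*(-1*(-5)) = -21*(-4 + 9)**2/(4*9)*5 = -21*5**2/(4*9)*5 = -21*25/(4*9)*5 = -21*25/36*5 = -175/12*5 = -875/12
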